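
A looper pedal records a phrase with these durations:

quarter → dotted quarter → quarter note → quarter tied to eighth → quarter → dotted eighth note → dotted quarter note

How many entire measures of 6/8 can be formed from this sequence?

One bar of 6/8 = 12 sixteenth notes.
Working in sixteenth notes: quarter = 4; dotted quarter = 6; quarter note = 4; quarter tied to eighth (quarter + eighth) = 6; quarter = 4; dotted eighth note = 3; dotted quarter note = 6.
Total: 4 + 6 + 4 + 6 + 4 + 3 + 6 = 33.
33 ÷ 12 = 2 complete bars with 9 left over.

2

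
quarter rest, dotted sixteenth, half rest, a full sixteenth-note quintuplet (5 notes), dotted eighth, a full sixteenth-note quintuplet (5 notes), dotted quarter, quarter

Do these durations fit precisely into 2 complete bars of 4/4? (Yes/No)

No

One bar of 4/4 = 32 thirty-second notes, so 2 bars = 64.
Working in thirty-second notes: quarter rest = 8; dotted sixteenth = 3; half rest = 16; a full sixteenth-note quintuplet (5 notes) (five quintuplet sixteenths span one quarter) = 8; dotted eighth = 6; a full sixteenth-note quintuplet (5 notes) (five quintuplet sixteenths span one quarter) = 8; dotted quarter = 12; quarter = 8.
Adding: 8 + 3 + 16 + 8 + 6 + 8 + 12 + 8 = 69.
69 exceeds 64, so the answer is No.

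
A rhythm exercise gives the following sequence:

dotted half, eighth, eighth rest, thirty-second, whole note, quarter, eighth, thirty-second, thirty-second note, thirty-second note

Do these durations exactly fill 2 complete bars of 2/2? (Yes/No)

One bar of 2/2 = 32 thirty-second notes, so 2 bars = 64.
In thirty-second notes: dotted half = 24; eighth = 4; eighth rest = 4; thirty-second = 1; whole note = 32; quarter = 8; eighth = 4; thirty-second = 1; thirty-second note = 1; thirty-second note = 1.
Total: 24 + 4 + 4 + 1 + 32 + 8 + 4 + 1 + 1 + 1 = 80.
80 exceeds 64, so the answer is No.

No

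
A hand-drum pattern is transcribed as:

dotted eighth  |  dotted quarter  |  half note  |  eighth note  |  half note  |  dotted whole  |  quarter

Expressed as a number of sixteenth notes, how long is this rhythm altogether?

Working in sixteenth notes: dotted eighth = 3; dotted quarter = 6; half note = 8; eighth note = 2; half note = 8; dotted whole = 24; quarter = 4.
Altogether 3 + 6 + 8 + 2 + 8 + 24 + 4 = 55 sixteenth notes.

55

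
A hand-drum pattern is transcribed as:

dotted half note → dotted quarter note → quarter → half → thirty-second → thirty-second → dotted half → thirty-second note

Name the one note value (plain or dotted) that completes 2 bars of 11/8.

2 bars of 11/8 = 88 thirty-second notes.
Express everything in thirty-second notes: dotted half note = 24; dotted quarter note = 12; quarter = 8; half = 16; thirty-second = 1; thirty-second = 1; dotted half = 24; thirty-second note = 1.
Total: 24 + 12 + 8 + 16 + 1 + 1 + 24 + 1 = 87.
Remaining: 88 − 87 = 1 thirty-second note, which is a thirty-second note.

thirty-second note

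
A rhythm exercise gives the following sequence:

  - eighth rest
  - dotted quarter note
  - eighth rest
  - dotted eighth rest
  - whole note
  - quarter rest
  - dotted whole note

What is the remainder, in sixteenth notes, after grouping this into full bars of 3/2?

One bar of 3/2 = 24 sixteenth notes.
Convert each value to sixteenth notes: eighth rest = 2; dotted quarter note = 6; eighth rest = 2; dotted eighth rest = 3; whole note = 16; quarter rest = 4; dotted whole note = 24.
Adding: 2 + 6 + 2 + 3 + 16 + 4 + 24 = 57.
57 ÷ 24 = 2 complete bars with 9 sixteenth notes remaining.

9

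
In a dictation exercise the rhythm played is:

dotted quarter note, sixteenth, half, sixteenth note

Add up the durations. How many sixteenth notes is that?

Convert each value to sixteenth notes: dotted quarter note = 6; sixteenth = 1; half = 8; sixteenth note = 1.
Total: 6 + 1 + 8 + 1 = 16 sixteenth notes.

16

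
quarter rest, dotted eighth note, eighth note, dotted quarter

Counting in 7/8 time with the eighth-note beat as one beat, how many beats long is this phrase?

7.5

One eighth-note beat = 2 sixteenth notes.
Each duration in sixteenth notes: quarter rest = 4; dotted eighth note = 3; eighth note = 2; dotted quarter = 6.
Total: 4 + 3 + 2 + 6 = 15.
15 ÷ 2 = 7.5 beats.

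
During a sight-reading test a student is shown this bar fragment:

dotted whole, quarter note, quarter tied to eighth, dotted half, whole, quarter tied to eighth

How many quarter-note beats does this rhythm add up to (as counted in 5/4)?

One quarter-note beat = 2 eighth notes.
Working in eighth notes: dotted whole = 12; quarter note = 2; quarter tied to eighth (quarter + eighth) = 3; dotted half = 6; whole = 8; quarter tied to eighth (quarter + eighth) = 3.
Altogether 12 + 2 + 3 + 6 + 8 + 3 = 34.
34 ÷ 2 = 17 beats.

17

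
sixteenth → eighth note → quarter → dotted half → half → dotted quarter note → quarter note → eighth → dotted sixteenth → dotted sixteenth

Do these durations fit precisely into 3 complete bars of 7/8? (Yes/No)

Yes

One bar of 7/8 = 28 thirty-second notes, so 3 bars = 84.
In thirty-second notes: sixteenth = 2; eighth note = 4; quarter = 8; dotted half = 24; half = 16; dotted quarter note = 12; quarter note = 8; eighth = 4; dotted sixteenth = 3; dotted sixteenth = 3.
Adding: 2 + 4 + 8 + 24 + 16 + 12 + 8 + 4 + 3 + 3 = 84.
84 equals 84, so the answer is Yes.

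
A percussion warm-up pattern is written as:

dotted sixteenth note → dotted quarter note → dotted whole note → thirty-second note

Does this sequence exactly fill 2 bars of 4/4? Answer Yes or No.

One bar of 4/4 = 32 thirty-second notes, so 2 bars = 64.
Working in thirty-second notes: dotted sixteenth note = 3; dotted quarter note = 12; dotted whole note = 48; thirty-second note = 1.
Adding: 3 + 12 + 48 + 1 = 64.
64 equals 64, so the answer is Yes.

Yes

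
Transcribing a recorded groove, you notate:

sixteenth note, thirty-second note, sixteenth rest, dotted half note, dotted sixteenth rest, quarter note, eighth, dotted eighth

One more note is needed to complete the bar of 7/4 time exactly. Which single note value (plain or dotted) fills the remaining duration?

dotted eighth note

The bar of 7/4 = 56 thirty-second notes.
Convert each value to thirty-second notes: sixteenth note = 2; thirty-second note = 1; sixteenth rest = 2; dotted half note = 24; dotted sixteenth rest = 3; quarter note = 8; eighth = 4; dotted eighth = 6.
Total: 2 + 1 + 2 + 24 + 3 + 8 + 4 + 6 = 50.
Remaining: 56 − 50 = 6 thirty-second notes, which is a dotted eighth note.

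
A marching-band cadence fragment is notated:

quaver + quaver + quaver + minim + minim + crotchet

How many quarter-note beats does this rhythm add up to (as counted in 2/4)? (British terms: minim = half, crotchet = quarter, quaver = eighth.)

One quarter-note beat = 2 eighth notes.
In eighth notes: quaver = 1; quaver = 1; quaver = 1; minim = 4; minim = 4; crotchet = 2.
Altogether 1 + 1 + 1 + 4 + 4 + 2 = 13.
13 ÷ 2 = 6.5 beats.

6.5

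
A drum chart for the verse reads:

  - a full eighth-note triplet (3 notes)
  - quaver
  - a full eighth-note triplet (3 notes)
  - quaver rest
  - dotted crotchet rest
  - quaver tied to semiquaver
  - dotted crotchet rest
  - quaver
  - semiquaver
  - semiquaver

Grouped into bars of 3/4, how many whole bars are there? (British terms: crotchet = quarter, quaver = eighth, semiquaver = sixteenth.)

2

One bar of 3/4 = 12 sixteenth notes.
In sixteenth notes: a full eighth-note triplet (3 notes) (three triplet eighths span one quarter) = 4; quaver = 2; a full eighth-note triplet (3 notes) (three triplet eighths span one quarter) = 4; quaver rest = 2; dotted crotchet rest = 6; quaver tied to semiquaver (quaver + semiquaver) = 3; dotted crotchet rest = 6; quaver = 2; semiquaver = 1; semiquaver = 1.
Altogether 4 + 2 + 4 + 2 + 6 + 3 + 6 + 2 + 1 + 1 = 31.
31 ÷ 12 = 2 complete bars with 7 left over.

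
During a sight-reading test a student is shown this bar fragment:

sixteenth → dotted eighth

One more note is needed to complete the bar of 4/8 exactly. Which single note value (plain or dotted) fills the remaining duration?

quarter note

The bar of 4/8 = 8 sixteenth notes.
Working in sixteenth notes: sixteenth = 1; dotted eighth = 3.
Sum: 1 + 3 = 4.
Remaining: 8 − 4 = 4 sixteenth notes, which is a quarter note.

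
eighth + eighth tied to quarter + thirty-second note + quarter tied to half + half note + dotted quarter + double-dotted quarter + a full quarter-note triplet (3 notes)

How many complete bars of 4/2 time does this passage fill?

One bar of 4/2 = 64 thirty-second notes.
Working in thirty-second notes: eighth = 4; eighth tied to quarter (eighth + quarter) = 12; thirty-second note = 1; quarter tied to half (quarter + half) = 24; half note = 16; dotted quarter = 12; double-dotted quarter = 14; a full quarter-note triplet (3 notes) (three triplet quarters span one half) = 16.
Altogether 4 + 12 + 1 + 24 + 16 + 12 + 14 + 16 = 99.
99 ÷ 64 = 1 complete bar with 35 left over.

1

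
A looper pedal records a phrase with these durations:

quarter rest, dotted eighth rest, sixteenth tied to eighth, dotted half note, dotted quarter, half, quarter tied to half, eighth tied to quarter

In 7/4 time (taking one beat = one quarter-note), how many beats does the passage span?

13.5

One quarter-note beat = 4 sixteenth notes.
Each duration in sixteenth notes: quarter rest = 4; dotted eighth rest = 3; sixteenth tied to eighth (sixteenth + eighth) = 3; dotted half note = 12; dotted quarter = 6; half = 8; quarter tied to half (quarter + half) = 12; eighth tied to quarter (eighth + quarter) = 6.
Total: 4 + 3 + 3 + 12 + 6 + 8 + 12 + 6 = 54.
54 ÷ 4 = 13.5 beats.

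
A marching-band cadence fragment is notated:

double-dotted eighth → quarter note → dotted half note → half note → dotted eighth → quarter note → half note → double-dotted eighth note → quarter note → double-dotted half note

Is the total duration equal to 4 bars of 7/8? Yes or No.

One bar of 7/8 = 28 thirty-second notes, so 4 bars = 112.
In thirty-second notes: double-dotted eighth = 7; quarter note = 8; dotted half note = 24; half note = 16; dotted eighth = 6; quarter note = 8; half note = 16; double-dotted eighth note = 7; quarter note = 8; double-dotted half note = 28.
Altogether 7 + 8 + 24 + 16 + 6 + 8 + 16 + 7 + 8 + 28 = 128.
128 exceeds 112, so the answer is No.

No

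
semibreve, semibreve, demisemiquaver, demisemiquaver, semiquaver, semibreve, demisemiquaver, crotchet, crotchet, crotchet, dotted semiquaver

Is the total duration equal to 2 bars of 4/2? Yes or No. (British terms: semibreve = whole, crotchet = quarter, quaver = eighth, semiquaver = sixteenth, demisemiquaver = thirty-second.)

One bar of 4/2 = 64 thirty-second notes, so 2 bars = 128.
Express everything in thirty-second notes: semibreve = 32; semibreve = 32; demisemiquaver = 1; demisemiquaver = 1; semiquaver = 2; semibreve = 32; demisemiquaver = 1; crotchet = 8; crotchet = 8; crotchet = 8; dotted semiquaver = 3.
Sum: 32 + 32 + 1 + 1 + 2 + 32 + 1 + 8 + 8 + 8 + 3 = 128.
128 equals 128, so the answer is Yes.

Yes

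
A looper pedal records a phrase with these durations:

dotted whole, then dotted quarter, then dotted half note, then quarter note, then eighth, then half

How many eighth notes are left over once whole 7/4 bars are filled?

0

One bar of 7/4 = 14 eighth notes.
Express everything in eighth notes: dotted whole = 12; dotted quarter = 3; dotted half note = 6; quarter note = 2; eighth = 1; half = 4.
Adding: 12 + 3 + 6 + 2 + 1 + 4 = 28.
28 ÷ 14 = 2 complete bars with 0 eighth notes remaining.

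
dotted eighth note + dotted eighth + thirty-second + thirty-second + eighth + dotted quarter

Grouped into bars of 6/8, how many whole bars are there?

1

One bar of 6/8 = 24 thirty-second notes.
Express everything in thirty-second notes: dotted eighth note = 6; dotted eighth = 6; thirty-second = 1; thirty-second = 1; eighth = 4; dotted quarter = 12.
Altogether 6 + 6 + 1 + 1 + 4 + 12 = 30.
30 ÷ 24 = 1 complete bar with 6 left over.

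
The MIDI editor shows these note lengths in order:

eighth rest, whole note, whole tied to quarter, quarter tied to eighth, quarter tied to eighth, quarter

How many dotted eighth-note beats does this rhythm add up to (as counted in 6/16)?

18

One dotted eighth-note beat = 3 sixteenth notes.
Convert each value to sixteenth notes: eighth rest = 2; whole note = 16; whole tied to quarter (whole + quarter) = 20; quarter tied to eighth (quarter + eighth) = 6; quarter tied to eighth (quarter + eighth) = 6; quarter = 4.
Adding: 2 + 16 + 20 + 6 + 6 + 4 = 54.
54 ÷ 3 = 18 beats.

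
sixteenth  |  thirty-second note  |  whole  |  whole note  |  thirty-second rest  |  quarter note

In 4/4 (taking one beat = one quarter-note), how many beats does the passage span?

9.5

One quarter-note beat = 8 thirty-second notes.
Express everything in thirty-second notes: sixteenth = 2; thirty-second note = 1; whole = 32; whole note = 32; thirty-second rest = 1; quarter note = 8.
Altogether 2 + 1 + 32 + 32 + 1 + 8 = 76.
76 ÷ 8 = 9.5 beats.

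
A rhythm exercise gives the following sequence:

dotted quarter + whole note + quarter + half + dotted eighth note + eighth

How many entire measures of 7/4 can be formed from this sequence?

One bar of 7/4 = 28 sixteenth notes.
Working in sixteenth notes: dotted quarter = 6; whole note = 16; quarter = 4; half = 8; dotted eighth note = 3; eighth = 2.
Sum: 6 + 16 + 4 + 8 + 3 + 2 = 39.
39 ÷ 28 = 1 complete bar with 11 left over.

1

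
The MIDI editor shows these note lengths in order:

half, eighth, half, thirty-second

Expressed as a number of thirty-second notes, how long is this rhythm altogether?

Express everything in thirty-second notes: half = 16; eighth = 4; half = 16; thirty-second = 1.
Total: 16 + 4 + 16 + 1 = 37 thirty-second notes.

37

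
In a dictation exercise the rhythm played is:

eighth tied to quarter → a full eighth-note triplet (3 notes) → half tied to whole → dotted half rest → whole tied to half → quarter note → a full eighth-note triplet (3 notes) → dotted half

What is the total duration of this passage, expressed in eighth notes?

45

Working in eighth notes: eighth tied to quarter (eighth + quarter) = 3; a full eighth-note triplet (3 notes) (three triplet eighths span one quarter) = 2; half tied to whole (half + whole) = 12; dotted half rest = 6; whole tied to half (whole + half) = 12; quarter note = 2; a full eighth-note triplet (3 notes) (three triplet eighths span one quarter) = 2; dotted half = 6.
Adding: 3 + 2 + 12 + 6 + 12 + 2 + 2 + 6 = 45 eighth notes.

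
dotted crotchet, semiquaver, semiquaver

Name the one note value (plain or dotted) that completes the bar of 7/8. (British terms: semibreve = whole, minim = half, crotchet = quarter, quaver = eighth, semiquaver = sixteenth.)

The bar of 7/8 = 14 sixteenth notes.
Each duration in sixteenth notes: dotted crotchet = 6; semiquaver = 1; semiquaver = 1.
Adding: 6 + 1 + 1 = 8.
Remaining: 14 − 8 = 6 sixteenth notes, which is a dotted quarter note.

dotted quarter note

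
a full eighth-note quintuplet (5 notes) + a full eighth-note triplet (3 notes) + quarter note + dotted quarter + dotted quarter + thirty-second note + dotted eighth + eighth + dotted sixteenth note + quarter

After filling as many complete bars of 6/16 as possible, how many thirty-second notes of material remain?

One bar of 6/16 = 12 thirty-second notes.
In thirty-second notes: a full eighth-note quintuplet (5 notes) (five quintuplet eighths span one half) = 16; a full eighth-note triplet (3 notes) (three triplet eighths span one quarter) = 8; quarter note = 8; dotted quarter = 12; dotted quarter = 12; thirty-second note = 1; dotted eighth = 6; eighth = 4; dotted sixteenth note = 3; quarter = 8.
Altogether 16 + 8 + 8 + 12 + 12 + 1 + 6 + 4 + 3 + 8 = 78.
78 ÷ 12 = 6 complete bars with 6 thirty-second notes remaining.

6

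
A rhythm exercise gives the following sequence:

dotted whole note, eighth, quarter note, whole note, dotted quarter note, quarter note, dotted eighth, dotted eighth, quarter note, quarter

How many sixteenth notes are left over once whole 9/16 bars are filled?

One bar of 9/16 = 9 sixteenth notes.
Express everything in sixteenth notes: dotted whole note = 24; eighth = 2; quarter note = 4; whole note = 16; dotted quarter note = 6; quarter note = 4; dotted eighth = 3; dotted eighth = 3; quarter note = 4; quarter = 4.
Altogether 24 + 2 + 4 + 16 + 6 + 4 + 3 + 3 + 4 + 4 = 70.
70 ÷ 9 = 7 complete bars with 7 sixteenth notes remaining.

7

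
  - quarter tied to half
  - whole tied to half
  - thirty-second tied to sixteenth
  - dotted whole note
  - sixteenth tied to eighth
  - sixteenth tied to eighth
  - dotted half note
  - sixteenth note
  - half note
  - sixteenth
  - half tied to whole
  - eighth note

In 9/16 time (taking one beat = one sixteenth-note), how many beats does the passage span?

One sixteenth-note beat = 2 thirty-second notes.
Working in thirty-second notes: quarter tied to half (quarter + half) = 24; whole tied to half (whole + half) = 48; thirty-second tied to sixteenth (thirty-second + sixteenth) = 3; dotted whole note = 48; sixteenth tied to eighth (sixteenth + eighth) = 6; sixteenth tied to eighth (sixteenth + eighth) = 6; dotted half note = 24; sixteenth note = 2; half note = 16; sixteenth = 2; half tied to whole (half + whole) = 48; eighth note = 4.
Altogether 24 + 48 + 3 + 48 + 6 + 6 + 24 + 2 + 16 + 2 + 48 + 4 = 231.
231 ÷ 2 = 115.5 beats.

115.5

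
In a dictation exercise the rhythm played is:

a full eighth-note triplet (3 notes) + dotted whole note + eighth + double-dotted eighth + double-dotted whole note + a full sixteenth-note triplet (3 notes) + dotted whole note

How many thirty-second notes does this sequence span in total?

Working in thirty-second notes: a full eighth-note triplet (3 notes) (three triplet eighths span one quarter) = 8; dotted whole note = 48; eighth = 4; double-dotted eighth = 7; double-dotted whole note = 56; a full sixteenth-note triplet (3 notes) (three triplet sixteenths span one eighth) = 4; dotted whole note = 48.
Adding: 8 + 48 + 4 + 7 + 56 + 4 + 48 = 175 thirty-second notes.

175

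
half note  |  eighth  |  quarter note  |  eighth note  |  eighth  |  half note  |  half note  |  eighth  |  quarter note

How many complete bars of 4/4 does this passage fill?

One bar of 4/4 = 8 eighth notes.
Convert each value to eighth notes: half note = 4; eighth = 1; quarter note = 2; eighth note = 1; eighth = 1; half note = 4; half note = 4; eighth = 1; quarter note = 2.
Adding: 4 + 1 + 2 + 1 + 1 + 4 + 4 + 1 + 2 = 20.
20 ÷ 8 = 2 complete bars with 4 left over.

2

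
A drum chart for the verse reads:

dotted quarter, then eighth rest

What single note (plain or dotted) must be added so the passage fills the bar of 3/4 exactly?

The bar of 3/4 = 6 eighth notes.
Convert each value to eighth notes: dotted quarter = 3; eighth rest = 1.
Adding: 3 + 1 = 4.
Remaining: 6 − 4 = 2 eighth notes, which is a quarter note.

quarter note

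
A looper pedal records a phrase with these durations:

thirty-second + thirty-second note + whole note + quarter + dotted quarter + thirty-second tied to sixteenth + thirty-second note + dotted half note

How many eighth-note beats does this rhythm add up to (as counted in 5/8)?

One eighth-note beat = 4 thirty-second notes.
Convert each value to thirty-second notes: thirty-second = 1; thirty-second note = 1; whole note = 32; quarter = 8; dotted quarter = 12; thirty-second tied to sixteenth (thirty-second + sixteenth) = 3; thirty-second note = 1; dotted half note = 24.
Sum: 1 + 1 + 32 + 8 + 12 + 3 + 1 + 24 = 82.
82 ÷ 4 = 20.5 beats.

20.5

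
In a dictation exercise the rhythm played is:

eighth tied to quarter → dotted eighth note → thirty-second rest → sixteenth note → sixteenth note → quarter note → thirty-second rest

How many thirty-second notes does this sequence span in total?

32

Each duration in thirty-second notes: eighth tied to quarter (eighth + quarter) = 12; dotted eighth note = 6; thirty-second rest = 1; sixteenth note = 2; sixteenth note = 2; quarter note = 8; thirty-second rest = 1.
Total: 12 + 6 + 1 + 2 + 2 + 8 + 1 = 32 thirty-second notes.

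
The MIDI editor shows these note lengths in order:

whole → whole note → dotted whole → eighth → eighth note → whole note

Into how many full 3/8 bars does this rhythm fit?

12

One bar of 3/8 = 3 eighth notes.
Convert each value to eighth notes: whole = 8; whole note = 8; dotted whole = 12; eighth = 1; eighth note = 1; whole note = 8.
Sum: 8 + 8 + 12 + 1 + 1 + 8 = 38.
38 ÷ 3 = 12 complete bars with 2 left over.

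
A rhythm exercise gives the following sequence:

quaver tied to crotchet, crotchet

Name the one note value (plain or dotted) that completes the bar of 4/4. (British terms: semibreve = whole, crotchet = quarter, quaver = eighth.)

The bar of 4/4 = 8 eighth notes.
Each duration in eighth notes: quaver tied to crotchet (quaver + crotchet) = 3; crotchet = 2.
Total: 3 + 2 = 5.
Remaining: 8 − 5 = 3 eighth notes, which is a dotted quarter note.

dotted quarter note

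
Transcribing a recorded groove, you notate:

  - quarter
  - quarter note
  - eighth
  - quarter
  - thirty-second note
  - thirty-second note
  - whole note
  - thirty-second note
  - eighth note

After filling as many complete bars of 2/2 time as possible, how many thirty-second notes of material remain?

One bar of 2/2 = 32 thirty-second notes.
In thirty-second notes: quarter = 8; quarter note = 8; eighth = 4; quarter = 8; thirty-second note = 1; thirty-second note = 1; whole note = 32; thirty-second note = 1; eighth note = 4.
Altogether 8 + 8 + 4 + 8 + 1 + 1 + 32 + 1 + 4 = 67.
67 ÷ 32 = 2 complete bars with 3 thirty-second notes remaining.

3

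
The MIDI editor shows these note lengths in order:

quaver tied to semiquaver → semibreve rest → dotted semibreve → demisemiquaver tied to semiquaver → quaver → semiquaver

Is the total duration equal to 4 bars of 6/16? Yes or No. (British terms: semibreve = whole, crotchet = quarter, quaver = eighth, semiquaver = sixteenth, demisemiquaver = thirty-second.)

No

One bar of 6/16 = 12 thirty-second notes, so 4 bars = 48.
Express everything in thirty-second notes: quaver tied to semiquaver (quaver + semiquaver) = 6; semibreve rest = 32; dotted semibreve = 48; demisemiquaver tied to semiquaver (demisemiquaver + semiquaver) = 3; quaver = 4; semiquaver = 2.
Adding: 6 + 32 + 48 + 3 + 4 + 2 = 95.
95 exceeds 48, so the answer is No.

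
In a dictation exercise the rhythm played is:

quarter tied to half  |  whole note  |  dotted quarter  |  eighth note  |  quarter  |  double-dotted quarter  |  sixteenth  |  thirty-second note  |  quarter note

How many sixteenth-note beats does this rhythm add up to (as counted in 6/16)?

One sixteenth-note beat = 2 thirty-second notes.
Convert each value to thirty-second notes: quarter tied to half (quarter + half) = 24; whole note = 32; dotted quarter = 12; eighth note = 4; quarter = 8; double-dotted quarter = 14; sixteenth = 2; thirty-second note = 1; quarter note = 8.
Total: 24 + 32 + 12 + 4 + 8 + 14 + 2 + 1 + 8 = 105.
105 ÷ 2 = 52.5 beats.

52.5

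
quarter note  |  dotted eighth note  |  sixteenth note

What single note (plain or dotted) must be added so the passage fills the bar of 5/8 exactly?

eighth note

The bar of 5/8 = 10 sixteenth notes.
Convert each value to sixteenth notes: quarter note = 4; dotted eighth note = 3; sixteenth note = 1.
Adding: 4 + 3 + 1 = 8.
Remaining: 10 − 8 = 2 sixteenth notes, which is a eighth note.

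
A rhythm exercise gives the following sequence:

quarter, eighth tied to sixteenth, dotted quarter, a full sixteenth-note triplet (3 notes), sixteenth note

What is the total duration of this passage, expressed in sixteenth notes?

16

In sixteenth notes: quarter = 4; eighth tied to sixteenth (eighth + sixteenth) = 3; dotted quarter = 6; a full sixteenth-note triplet (3 notes) (three triplet sixteenths span one eighth) = 2; sixteenth note = 1.
Adding: 4 + 3 + 6 + 2 + 1 = 16 sixteenth notes.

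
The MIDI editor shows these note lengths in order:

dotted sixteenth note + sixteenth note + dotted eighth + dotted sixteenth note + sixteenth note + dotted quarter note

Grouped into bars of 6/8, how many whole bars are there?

1

One bar of 6/8 = 24 thirty-second notes.
Convert each value to thirty-second notes: dotted sixteenth note = 3; sixteenth note = 2; dotted eighth = 6; dotted sixteenth note = 3; sixteenth note = 2; dotted quarter note = 12.
Altogether 3 + 2 + 6 + 3 + 2 + 12 = 28.
28 ÷ 24 = 1 complete bar with 4 left over.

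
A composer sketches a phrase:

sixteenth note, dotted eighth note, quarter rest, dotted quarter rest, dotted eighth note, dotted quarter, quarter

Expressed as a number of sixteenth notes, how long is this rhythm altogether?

Each duration in sixteenth notes: sixteenth note = 1; dotted eighth note = 3; quarter rest = 4; dotted quarter rest = 6; dotted eighth note = 3; dotted quarter = 6; quarter = 4.
Sum: 1 + 3 + 4 + 6 + 3 + 6 + 4 = 27 sixteenth notes.

27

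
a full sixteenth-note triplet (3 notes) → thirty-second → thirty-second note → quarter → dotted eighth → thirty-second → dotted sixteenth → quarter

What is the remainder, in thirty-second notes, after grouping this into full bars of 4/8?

One bar of 4/8 = 16 thirty-second notes.
Express everything in thirty-second notes: a full sixteenth-note triplet (3 notes) (three triplet sixteenths span one eighth) = 4; thirty-second = 1; thirty-second note = 1; quarter = 8; dotted eighth = 6; thirty-second = 1; dotted sixteenth = 3; quarter = 8.
Total: 4 + 1 + 1 + 8 + 6 + 1 + 3 + 8 = 32.
32 ÷ 16 = 2 complete bars with 0 thirty-second notes remaining.

0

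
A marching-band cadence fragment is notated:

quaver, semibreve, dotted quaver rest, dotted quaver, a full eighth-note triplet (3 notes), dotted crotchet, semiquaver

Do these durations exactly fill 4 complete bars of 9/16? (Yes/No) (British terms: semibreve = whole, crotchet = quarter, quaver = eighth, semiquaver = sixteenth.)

No

One bar of 9/16 = 9 sixteenth notes, so 4 bars = 36.
In sixteenth notes: quaver = 2; semibreve = 16; dotted quaver rest = 3; dotted quaver = 3; a full eighth-note triplet (3 notes) (three triplet eighths span one quarter) = 4; dotted crotchet = 6; semiquaver = 1.
Altogether 2 + 16 + 3 + 3 + 4 + 6 + 1 = 35.
35 falls short of 36, so the answer is No.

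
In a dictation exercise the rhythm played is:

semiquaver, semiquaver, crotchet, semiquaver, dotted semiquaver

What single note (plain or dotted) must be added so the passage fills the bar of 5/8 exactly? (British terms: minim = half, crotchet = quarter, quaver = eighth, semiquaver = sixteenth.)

The bar of 5/8 = 20 thirty-second notes.
In thirty-second notes: semiquaver = 2; semiquaver = 2; crotchet = 8; semiquaver = 2; dotted semiquaver = 3.
Total: 2 + 2 + 8 + 2 + 3 = 17.
Remaining: 20 − 17 = 3 thirty-second notes, which is a dotted sixteenth note.

dotted sixteenth note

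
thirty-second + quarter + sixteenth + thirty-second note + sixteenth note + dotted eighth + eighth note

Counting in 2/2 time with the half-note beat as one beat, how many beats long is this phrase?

One half-note beat = 16 thirty-second notes.
Each duration in thirty-second notes: thirty-second = 1; quarter = 8; sixteenth = 2; thirty-second note = 1; sixteenth note = 2; dotted eighth = 6; eighth note = 4.
Altogether 1 + 8 + 2 + 1 + 2 + 6 + 4 = 24.
24 ÷ 16 = 1.5 beats.

1.5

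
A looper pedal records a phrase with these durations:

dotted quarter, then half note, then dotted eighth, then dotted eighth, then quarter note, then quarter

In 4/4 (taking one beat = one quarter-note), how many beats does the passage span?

7

One quarter-note beat = 4 sixteenth notes.
Each duration in sixteenth notes: dotted quarter = 6; half note = 8; dotted eighth = 3; dotted eighth = 3; quarter note = 4; quarter = 4.
Adding: 6 + 8 + 3 + 3 + 4 + 4 = 28.
28 ÷ 4 = 7 beats.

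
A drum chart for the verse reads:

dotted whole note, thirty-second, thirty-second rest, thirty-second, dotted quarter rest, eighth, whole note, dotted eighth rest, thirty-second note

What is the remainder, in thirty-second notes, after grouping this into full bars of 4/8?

One bar of 4/8 = 16 thirty-second notes.
In thirty-second notes: dotted whole note = 48; thirty-second = 1; thirty-second rest = 1; thirty-second = 1; dotted quarter rest = 12; eighth = 4; whole note = 32; dotted eighth rest = 6; thirty-second note = 1.
Sum: 48 + 1 + 1 + 1 + 12 + 4 + 32 + 6 + 1 = 106.
106 ÷ 16 = 6 complete bars with 10 thirty-second notes remaining.

10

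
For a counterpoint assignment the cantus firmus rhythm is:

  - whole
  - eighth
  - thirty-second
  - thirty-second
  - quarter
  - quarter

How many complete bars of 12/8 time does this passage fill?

1

One bar of 12/8 = 48 thirty-second notes.
Convert each value to thirty-second notes: whole = 32; eighth = 4; thirty-second = 1; thirty-second = 1; quarter = 8; quarter = 8.
Total: 32 + 4 + 1 + 1 + 8 + 8 = 54.
54 ÷ 48 = 1 complete bar with 6 left over.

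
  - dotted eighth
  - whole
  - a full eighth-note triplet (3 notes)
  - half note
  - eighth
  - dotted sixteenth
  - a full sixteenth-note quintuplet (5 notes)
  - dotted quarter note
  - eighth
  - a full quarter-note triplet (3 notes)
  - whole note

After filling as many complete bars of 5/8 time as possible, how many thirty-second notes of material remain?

1

One bar of 5/8 = 20 thirty-second notes.
Each duration in thirty-second notes: dotted eighth = 6; whole = 32; a full eighth-note triplet (3 notes) (three triplet eighths span one quarter) = 8; half note = 16; eighth = 4; dotted sixteenth = 3; a full sixteenth-note quintuplet (5 notes) (five quintuplet sixteenths span one quarter) = 8; dotted quarter note = 12; eighth = 4; a full quarter-note triplet (3 notes) (three triplet quarters span one half) = 16; whole note = 32.
Altogether 6 + 32 + 8 + 16 + 4 + 3 + 8 + 12 + 4 + 16 + 32 = 141.
141 ÷ 20 = 7 complete bars with 1 thirty-second note remaining.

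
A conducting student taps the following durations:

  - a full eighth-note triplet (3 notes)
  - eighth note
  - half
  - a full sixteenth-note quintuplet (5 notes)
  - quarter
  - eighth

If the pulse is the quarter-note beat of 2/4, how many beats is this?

6

One quarter-note beat = 2 eighth notes.
Working in eighth notes: a full eighth-note triplet (3 notes) (three triplet eighths span one quarter) = 2; eighth note = 1; half = 4; a full sixteenth-note quintuplet (5 notes) (five quintuplet sixteenths span one quarter) = 2; quarter = 2; eighth = 1.
Sum: 2 + 1 + 4 + 2 + 2 + 1 = 12.
12 ÷ 2 = 6 beats.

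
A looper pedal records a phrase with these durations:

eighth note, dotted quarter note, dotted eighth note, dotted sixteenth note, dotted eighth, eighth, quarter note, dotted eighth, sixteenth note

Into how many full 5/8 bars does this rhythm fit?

One bar of 5/8 = 20 thirty-second notes.
In thirty-second notes: eighth note = 4; dotted quarter note = 12; dotted eighth note = 6; dotted sixteenth note = 3; dotted eighth = 6; eighth = 4; quarter note = 8; dotted eighth = 6; sixteenth note = 2.
Sum: 4 + 12 + 6 + 3 + 6 + 4 + 8 + 6 + 2 = 51.
51 ÷ 20 = 2 complete bars with 11 left over.

2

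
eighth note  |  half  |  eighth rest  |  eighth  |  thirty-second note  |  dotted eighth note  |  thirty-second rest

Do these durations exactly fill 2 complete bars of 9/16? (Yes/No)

One bar of 9/16 = 18 thirty-second notes, so 2 bars = 36.
Working in thirty-second notes: eighth note = 4; half = 16; eighth rest = 4; eighth = 4; thirty-second note = 1; dotted eighth note = 6; thirty-second rest = 1.
Adding: 4 + 16 + 4 + 4 + 1 + 6 + 1 = 36.
36 equals 36, so the answer is Yes.

Yes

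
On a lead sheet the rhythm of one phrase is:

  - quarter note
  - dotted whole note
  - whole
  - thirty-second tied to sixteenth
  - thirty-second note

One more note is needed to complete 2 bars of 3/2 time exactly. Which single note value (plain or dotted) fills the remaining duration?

eighth note

2 bars of 3/2 = 96 thirty-second notes.
Working in thirty-second notes: quarter note = 8; dotted whole note = 48; whole = 32; thirty-second tied to sixteenth (thirty-second + sixteenth) = 3; thirty-second note = 1.
Sum: 8 + 48 + 32 + 3 + 1 = 92.
Remaining: 96 − 92 = 4 thirty-second notes, which is a eighth note.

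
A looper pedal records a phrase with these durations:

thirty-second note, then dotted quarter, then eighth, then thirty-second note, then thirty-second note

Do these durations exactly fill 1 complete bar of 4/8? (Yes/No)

One bar of 4/8 = 16 thirty-second notes.
In thirty-second notes: thirty-second note = 1; dotted quarter = 12; eighth = 4; thirty-second note = 1; thirty-second note = 1.
Sum: 1 + 12 + 4 + 1 + 1 = 19.
19 exceeds 16, so the answer is No.

No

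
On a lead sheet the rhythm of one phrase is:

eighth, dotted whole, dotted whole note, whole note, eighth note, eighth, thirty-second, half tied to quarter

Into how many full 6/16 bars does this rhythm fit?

13

One bar of 6/16 = 12 thirty-second notes.
Convert each value to thirty-second notes: eighth = 4; dotted whole = 48; dotted whole note = 48; whole note = 32; eighth note = 4; eighth = 4; thirty-second = 1; half tied to quarter (half + quarter) = 24.
Altogether 4 + 48 + 48 + 32 + 4 + 4 + 1 + 24 = 165.
165 ÷ 12 = 13 complete bars with 9 left over.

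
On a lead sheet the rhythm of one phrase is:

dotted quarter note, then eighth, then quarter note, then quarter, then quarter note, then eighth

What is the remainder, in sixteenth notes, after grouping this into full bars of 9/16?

4

One bar of 9/16 = 9 sixteenth notes.
Convert each value to sixteenth notes: dotted quarter note = 6; eighth = 2; quarter note = 4; quarter = 4; quarter note = 4; eighth = 2.
Total: 6 + 2 + 4 + 4 + 4 + 2 = 22.
22 ÷ 9 = 2 complete bars with 4 sixteenth notes remaining.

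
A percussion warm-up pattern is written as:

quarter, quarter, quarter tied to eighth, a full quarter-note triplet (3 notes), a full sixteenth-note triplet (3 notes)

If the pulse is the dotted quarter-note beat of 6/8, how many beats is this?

One dotted quarter-note beat = 3 eighth notes.
Convert each value to eighth notes: quarter = 2; quarter = 2; quarter tied to eighth (quarter + eighth) = 3; a full quarter-note triplet (3 notes) (three triplet quarters span one half) = 4; a full sixteenth-note triplet (3 notes) (three triplet sixteenths span one eighth) = 1.
Total: 2 + 2 + 3 + 4 + 1 = 12.
12 ÷ 3 = 4 beats.

4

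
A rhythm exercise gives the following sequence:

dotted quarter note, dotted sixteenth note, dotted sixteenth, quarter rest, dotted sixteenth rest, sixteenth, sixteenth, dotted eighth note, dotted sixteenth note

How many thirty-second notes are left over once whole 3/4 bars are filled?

18

One bar of 3/4 = 24 thirty-second notes.
Each duration in thirty-second notes: dotted quarter note = 12; dotted sixteenth note = 3; dotted sixteenth = 3; quarter rest = 8; dotted sixteenth rest = 3; sixteenth = 2; sixteenth = 2; dotted eighth note = 6; dotted sixteenth note = 3.
Adding: 12 + 3 + 3 + 8 + 3 + 2 + 2 + 6 + 3 = 42.
42 ÷ 24 = 1 complete bar with 18 thirty-second notes remaining.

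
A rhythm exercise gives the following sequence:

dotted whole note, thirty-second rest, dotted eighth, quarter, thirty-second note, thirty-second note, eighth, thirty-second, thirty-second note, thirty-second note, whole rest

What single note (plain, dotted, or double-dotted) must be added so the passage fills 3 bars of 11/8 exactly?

3 bars of 11/8 = 132 thirty-second notes.
In thirty-second notes: dotted whole note = 48; thirty-second rest = 1; dotted eighth = 6; quarter = 8; thirty-second note = 1; thirty-second note = 1; eighth = 4; thirty-second = 1; thirty-second note = 1; thirty-second note = 1; whole rest = 32.
Sum: 48 + 1 + 6 + 8 + 1 + 1 + 4 + 1 + 1 + 1 + 32 = 104.
Remaining: 132 − 104 = 28 thirty-second notes, which is a double-dotted half note.

double-dotted half note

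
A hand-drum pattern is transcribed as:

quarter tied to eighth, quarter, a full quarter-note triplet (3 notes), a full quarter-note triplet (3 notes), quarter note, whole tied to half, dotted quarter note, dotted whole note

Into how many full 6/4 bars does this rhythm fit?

One bar of 6/4 = 12 eighth notes.
In eighth notes: quarter tied to eighth (quarter + eighth) = 3; quarter = 2; a full quarter-note triplet (3 notes) (three triplet quarters span one half) = 4; a full quarter-note triplet (3 notes) (three triplet quarters span one half) = 4; quarter note = 2; whole tied to half (whole + half) = 12; dotted quarter note = 3; dotted whole note = 12.
Altogether 3 + 2 + 4 + 4 + 2 + 12 + 3 + 12 = 42.
42 ÷ 12 = 3 complete bars with 6 left over.

3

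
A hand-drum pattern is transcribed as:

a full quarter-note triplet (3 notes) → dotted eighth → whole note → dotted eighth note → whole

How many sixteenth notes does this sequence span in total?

In sixteenth notes: a full quarter-note triplet (3 notes) (three triplet quarters span one half) = 8; dotted eighth = 3; whole note = 16; dotted eighth note = 3; whole = 16.
Total: 8 + 3 + 16 + 3 + 16 = 46 sixteenth notes.

46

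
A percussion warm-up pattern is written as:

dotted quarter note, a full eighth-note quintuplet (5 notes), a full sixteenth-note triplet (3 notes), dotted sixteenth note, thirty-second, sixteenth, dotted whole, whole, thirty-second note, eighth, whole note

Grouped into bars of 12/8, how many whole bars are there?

One bar of 12/8 = 48 thirty-second notes.
Working in thirty-second notes: dotted quarter note = 12; a full eighth-note quintuplet (5 notes) (five quintuplet eighths span one half) = 16; a full sixteenth-note triplet (3 notes) (three triplet sixteenths span one eighth) = 4; dotted sixteenth note = 3; thirty-second = 1; sixteenth = 2; dotted whole = 48; whole = 32; thirty-second note = 1; eighth = 4; whole note = 32.
Altogether 12 + 16 + 4 + 3 + 1 + 2 + 48 + 32 + 1 + 4 + 32 = 155.
155 ÷ 48 = 3 complete bars with 11 left over.

3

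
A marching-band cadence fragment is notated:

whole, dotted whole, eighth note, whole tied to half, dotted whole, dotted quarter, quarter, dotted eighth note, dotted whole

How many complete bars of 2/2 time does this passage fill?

7

One bar of 2/2 = 16 sixteenth notes.
Express everything in sixteenth notes: whole = 16; dotted whole = 24; eighth note = 2; whole tied to half (whole + half) = 24; dotted whole = 24; dotted quarter = 6; quarter = 4; dotted eighth note = 3; dotted whole = 24.
Sum: 16 + 24 + 2 + 24 + 24 + 6 + 4 + 3 + 24 = 127.
127 ÷ 16 = 7 complete bars with 15 left over.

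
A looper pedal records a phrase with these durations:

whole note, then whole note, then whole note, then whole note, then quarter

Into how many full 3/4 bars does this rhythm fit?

One bar of 3/4 = 3 quarter notes.
Each duration in quarter notes: whole note = 4; whole note = 4; whole note = 4; whole note = 4; quarter = 1.
Adding: 4 + 4 + 4 + 4 + 1 = 17.
17 ÷ 3 = 5 complete bars with 2 left over.

5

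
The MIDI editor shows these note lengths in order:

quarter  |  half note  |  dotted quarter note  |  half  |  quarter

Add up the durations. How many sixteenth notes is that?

30

Working in sixteenth notes: quarter = 4; half note = 8; dotted quarter note = 6; half = 8; quarter = 4.
Altogether 4 + 8 + 6 + 8 + 4 = 30 sixteenth notes.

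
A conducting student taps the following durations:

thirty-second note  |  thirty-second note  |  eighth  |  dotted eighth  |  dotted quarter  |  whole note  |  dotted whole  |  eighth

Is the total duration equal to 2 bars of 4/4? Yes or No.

One bar of 4/4 = 32 thirty-second notes, so 2 bars = 64.
Each duration in thirty-second notes: thirty-second note = 1; thirty-second note = 1; eighth = 4; dotted eighth = 6; dotted quarter = 12; whole note = 32; dotted whole = 48; eighth = 4.
Sum: 1 + 1 + 4 + 6 + 12 + 32 + 48 + 4 = 108.
108 exceeds 64, so the answer is No.

No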